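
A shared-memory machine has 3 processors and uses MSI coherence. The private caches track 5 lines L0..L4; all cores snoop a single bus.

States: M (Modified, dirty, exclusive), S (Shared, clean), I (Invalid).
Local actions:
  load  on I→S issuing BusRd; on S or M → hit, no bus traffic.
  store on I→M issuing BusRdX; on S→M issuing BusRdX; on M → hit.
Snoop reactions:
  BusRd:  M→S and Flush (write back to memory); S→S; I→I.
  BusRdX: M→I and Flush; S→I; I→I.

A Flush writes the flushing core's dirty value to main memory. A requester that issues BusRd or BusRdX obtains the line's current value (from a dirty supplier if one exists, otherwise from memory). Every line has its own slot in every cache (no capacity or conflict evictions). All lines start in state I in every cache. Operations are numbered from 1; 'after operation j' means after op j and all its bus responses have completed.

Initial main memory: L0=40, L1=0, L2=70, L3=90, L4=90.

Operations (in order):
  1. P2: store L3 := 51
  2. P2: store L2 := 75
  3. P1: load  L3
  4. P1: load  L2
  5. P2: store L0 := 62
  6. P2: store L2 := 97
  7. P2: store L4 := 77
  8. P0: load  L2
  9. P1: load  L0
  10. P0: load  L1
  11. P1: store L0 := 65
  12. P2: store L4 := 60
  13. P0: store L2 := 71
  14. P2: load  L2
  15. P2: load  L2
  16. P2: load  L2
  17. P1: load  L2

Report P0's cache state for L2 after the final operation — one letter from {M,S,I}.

[1] P2: store L3 := 51 | P0:I, P1:I, P2:M(51) | bus: BusRdX
[2] P2: store L2 := 75 | P0:I, P1:I, P2:M(75) | bus: BusRdX
[3] P1: load  L3 | P0:I, P1:S(51), P2:S(51) | bus: BusRd,Flush
[4] P1: load  L2 | P0:I, P1:S(75), P2:S(75) | bus: BusRd,Flush
[5] P2: store L0 := 62 | P0:I, P1:I, P2:M(62) | bus: BusRdX
[6] P2: store L2 := 97 | P0:I, P1:I, P2:M(97) | bus: BusRdX
[7] P2: store L4 := 77 | P0:I, P1:I, P2:M(77) | bus: BusRdX
[8] P0: load  L2 | P0:S(97), P1:I, P2:S(97) | bus: BusRd,Flush
[9] P1: load  L0 | P0:I, P1:S(62), P2:S(62) | bus: BusRd,Flush
[10] P0: load  L1 | P0:S(0), P1:I, P2:I | bus: BusRd
[11] P1: store L0 := 65 | P0:I, P1:M(65), P2:I | bus: BusRdX
[12] P2: store L4 := 60 | P0:I, P1:I, P2:M(60) | bus: none
[13] P0: store L2 := 71 | P0:M(71), P1:I, P2:I | bus: BusRdX
[14] P2: load  L2 | P0:S(71), P1:I, P2:S(71) | bus: BusRd,Flush
[15] P2: load  L2 | P0:S(71), P1:I, P2:S(71) | bus: none
[16] P2: load  L2 | P0:S(71), P1:I, P2:S(71) | bus: none
[17] P1: load  L2 | P0:S(71), P1:S(71), P2:S(71) | bus: BusRd

state = S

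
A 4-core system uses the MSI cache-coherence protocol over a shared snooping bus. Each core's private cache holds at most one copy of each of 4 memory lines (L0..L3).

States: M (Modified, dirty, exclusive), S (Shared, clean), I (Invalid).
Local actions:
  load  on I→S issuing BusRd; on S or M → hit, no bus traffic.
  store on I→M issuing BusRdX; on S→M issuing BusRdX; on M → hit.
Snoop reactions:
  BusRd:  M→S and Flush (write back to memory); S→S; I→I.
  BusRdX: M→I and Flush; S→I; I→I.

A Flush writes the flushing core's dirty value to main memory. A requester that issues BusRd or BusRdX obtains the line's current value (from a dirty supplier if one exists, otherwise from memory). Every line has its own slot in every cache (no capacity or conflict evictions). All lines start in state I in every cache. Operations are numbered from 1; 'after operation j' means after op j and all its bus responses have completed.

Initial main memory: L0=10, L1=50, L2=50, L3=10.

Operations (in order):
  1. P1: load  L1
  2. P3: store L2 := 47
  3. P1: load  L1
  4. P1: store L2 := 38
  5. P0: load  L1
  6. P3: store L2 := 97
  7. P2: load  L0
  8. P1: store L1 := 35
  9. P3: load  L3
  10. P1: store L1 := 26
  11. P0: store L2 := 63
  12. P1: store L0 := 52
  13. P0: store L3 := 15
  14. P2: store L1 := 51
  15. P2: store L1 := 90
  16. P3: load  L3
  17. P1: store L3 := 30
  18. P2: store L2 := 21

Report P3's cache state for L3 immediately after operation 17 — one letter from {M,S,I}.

state = I

step 1: P1: load  L1  ⟶  ISII  (L1)  txn=BusRd  M[L1]=50
step 2: P3: store L2 := 47  ⟶  IIIM  (L2)  txn=BusRdX  M[L2]=50
step 3: P1: load  L1  ⟶  ISII  (L1)  txn=∅  M[L1]=50
step 4: P1: store L2 := 38  ⟶  IMII  (L2)  txn=BusRdX+Flush  M[L2]=47
step 5: P0: load  L1  ⟶  SSII  (L1)  txn=BusRd  M[L1]=50
step 6: P3: store L2 := 97  ⟶  IIIM  (L2)  txn=BusRdX+Flush  M[L2]=38
step 7: P2: load  L0  ⟶  IISI  (L0)  txn=BusRd  M[L0]=10
step 8: P1: store L1 := 35  ⟶  IMII  (L1)  txn=BusRdX  M[L1]=50
step 9: P3: load  L3  ⟶  IIIS  (L3)  txn=BusRd  M[L3]=10
step 10: P1: store L1 := 26  ⟶  IMII  (L1)  txn=∅  M[L1]=50
step 11: P0: store L2 := 63  ⟶  MIII  (L2)  txn=BusRdX+Flush  M[L2]=97
step 12: P1: store L0 := 52  ⟶  IMII  (L0)  txn=BusRdX  M[L0]=10
step 13: P0: store L3 := 15  ⟶  MIII  (L3)  txn=BusRdX  M[L3]=10
step 14: P2: store L1 := 51  ⟶  IIMI  (L1)  txn=BusRdX+Flush  M[L1]=26
step 15: P2: store L1 := 90  ⟶  IIMI  (L1)  txn=∅  M[L1]=26
step 16: P3: load  L3  ⟶  SIIS  (L3)  txn=BusRd+Flush  M[L3]=15
step 17: P1: store L3 := 30  ⟶  IMII  (L3)  txn=BusRdX  M[L3]=15
step 18: P2: store L2 := 21  ⟶  IIMI  (L2)  txn=BusRdX+Flush  M[L2]=63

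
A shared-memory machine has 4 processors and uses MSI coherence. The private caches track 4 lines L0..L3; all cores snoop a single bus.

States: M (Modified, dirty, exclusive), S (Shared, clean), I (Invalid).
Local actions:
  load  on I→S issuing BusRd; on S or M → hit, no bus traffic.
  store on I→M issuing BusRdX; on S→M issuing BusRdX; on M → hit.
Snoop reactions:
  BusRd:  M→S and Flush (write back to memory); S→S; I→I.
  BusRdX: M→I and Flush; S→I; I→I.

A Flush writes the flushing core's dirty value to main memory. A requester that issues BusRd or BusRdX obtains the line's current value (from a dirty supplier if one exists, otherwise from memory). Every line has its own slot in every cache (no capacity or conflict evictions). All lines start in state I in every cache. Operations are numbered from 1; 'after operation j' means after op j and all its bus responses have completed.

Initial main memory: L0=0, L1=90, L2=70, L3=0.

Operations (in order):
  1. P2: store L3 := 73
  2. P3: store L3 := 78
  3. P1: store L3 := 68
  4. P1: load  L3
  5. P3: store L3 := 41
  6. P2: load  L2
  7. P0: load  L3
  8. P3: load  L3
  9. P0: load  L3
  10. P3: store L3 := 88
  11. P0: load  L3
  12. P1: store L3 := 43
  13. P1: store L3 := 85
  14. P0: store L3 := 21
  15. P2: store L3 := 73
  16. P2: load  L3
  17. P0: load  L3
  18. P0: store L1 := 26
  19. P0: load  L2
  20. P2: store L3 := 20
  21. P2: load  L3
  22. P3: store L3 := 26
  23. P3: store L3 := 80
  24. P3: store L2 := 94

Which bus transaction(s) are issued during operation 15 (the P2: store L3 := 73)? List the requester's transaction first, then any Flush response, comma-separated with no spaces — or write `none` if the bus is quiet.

bus = BusRdX,Flush

[1] P2: store L3 := 73 | P0:I, P1:I, P2:M(73), P3:I | bus: BusRdX
[2] P3: store L3 := 78 | P0:I, P1:I, P2:I, P3:M(78) | bus: BusRdX,Flush
[3] P1: store L3 := 68 | P0:I, P1:M(68), P2:I, P3:I | bus: BusRdX,Flush
[4] P1: load  L3 | P0:I, P1:M(68), P2:I, P3:I | bus: none
[5] P3: store L3 := 41 | P0:I, P1:I, P2:I, P3:M(41) | bus: BusRdX,Flush
[6] P2: load  L2 | P0:I, P1:I, P2:S(70), P3:I | bus: BusRd
[7] P0: load  L3 | P0:S(41), P1:I, P2:I, P3:S(41) | bus: BusRd,Flush
[8] P3: load  L3 | P0:S(41), P1:I, P2:I, P3:S(41) | bus: none
[9] P0: load  L3 | P0:S(41), P1:I, P2:I, P3:S(41) | bus: none
[10] P3: store L3 := 88 | P0:I, P1:I, P2:I, P3:M(88) | bus: BusRdX
[11] P0: load  L3 | P0:S(88), P1:I, P2:I, P3:S(88) | bus: BusRd,Flush
[12] P1: store L3 := 43 | P0:I, P1:M(43), P2:I, P3:I | bus: BusRdX
[13] P1: store L3 := 85 | P0:I, P1:M(85), P2:I, P3:I | bus: none
[14] P0: store L3 := 21 | P0:M(21), P1:I, P2:I, P3:I | bus: BusRdX,Flush
[15] P2: store L3 := 73 | P0:I, P1:I, P2:M(73), P3:I | bus: BusRdX,Flush
[16] P2: load  L3 | P0:I, P1:I, P2:M(73), P3:I | bus: none
[17] P0: load  L3 | P0:S(73), P1:I, P2:S(73), P3:I | bus: BusRd,Flush
[18] P0: store L1 := 26 | P0:M(26), P1:I, P2:I, P3:I | bus: BusRdX
[19] P0: load  L2 | P0:S(70), P1:I, P2:S(70), P3:I | bus: BusRd
[20] P2: store L3 := 20 | P0:I, P1:I, P2:M(20), P3:I | bus: BusRdX
[21] P2: load  L3 | P0:I, P1:I, P2:M(20), P3:I | bus: none
[22] P3: store L3 := 26 | P0:I, P1:I, P2:I, P3:M(26) | bus: BusRdX,Flush
[23] P3: store L3 := 80 | P0:I, P1:I, P2:I, P3:M(80) | bus: none
[24] P3: store L2 := 94 | P0:I, P1:I, P2:I, P3:M(94) | bus: BusRdX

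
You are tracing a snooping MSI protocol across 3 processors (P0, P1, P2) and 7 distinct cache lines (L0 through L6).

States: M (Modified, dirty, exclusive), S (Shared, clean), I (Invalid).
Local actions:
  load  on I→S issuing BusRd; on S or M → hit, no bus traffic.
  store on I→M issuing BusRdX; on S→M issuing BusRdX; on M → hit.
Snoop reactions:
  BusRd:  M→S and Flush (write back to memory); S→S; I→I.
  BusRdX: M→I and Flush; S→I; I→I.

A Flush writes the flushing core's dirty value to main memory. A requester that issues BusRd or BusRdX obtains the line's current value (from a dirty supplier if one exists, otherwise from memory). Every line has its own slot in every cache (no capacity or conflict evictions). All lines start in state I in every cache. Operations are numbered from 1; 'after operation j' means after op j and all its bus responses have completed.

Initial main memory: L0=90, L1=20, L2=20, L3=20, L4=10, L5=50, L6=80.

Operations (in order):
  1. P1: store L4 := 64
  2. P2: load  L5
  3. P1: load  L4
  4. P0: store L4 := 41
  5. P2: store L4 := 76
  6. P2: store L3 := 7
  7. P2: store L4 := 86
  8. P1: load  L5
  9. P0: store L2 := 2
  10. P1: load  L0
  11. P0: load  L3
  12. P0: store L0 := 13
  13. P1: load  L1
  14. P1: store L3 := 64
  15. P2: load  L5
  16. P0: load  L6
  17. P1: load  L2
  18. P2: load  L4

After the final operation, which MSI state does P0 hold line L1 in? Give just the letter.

[1] P1: store L4 := 64 | P0:I, P1:M(64), P2:I | bus: BusRdX
[2] P2: load  L5 | P0:I, P1:I, P2:S(50) | bus: BusRd
[3] P1: load  L4 | P0:I, P1:M(64), P2:I | bus: none
[4] P0: store L4 := 41 | P0:M(41), P1:I, P2:I | bus: BusRdX,Flush
[5] P2: store L4 := 76 | P0:I, P1:I, P2:M(76) | bus: BusRdX,Flush
[6] P2: store L3 := 7 | P0:I, P1:I, P2:M(7) | bus: BusRdX
[7] P2: store L4 := 86 | P0:I, P1:I, P2:M(86) | bus: none
[8] P1: load  L5 | P0:I, P1:S(50), P2:S(50) | bus: BusRd
[9] P0: store L2 := 2 | P0:M(2), P1:I, P2:I | bus: BusRdX
[10] P1: load  L0 | P0:I, P1:S(90), P2:I | bus: BusRd
[11] P0: load  L3 | P0:S(7), P1:I, P2:S(7) | bus: BusRd,Flush
[12] P0: store L0 := 13 | P0:M(13), P1:I, P2:I | bus: BusRdX
[13] P1: load  L1 | P0:I, P1:S(20), P2:I | bus: BusRd
[14] P1: store L3 := 64 | P0:I, P1:M(64), P2:I | bus: BusRdX
[15] P2: load  L5 | P0:I, P1:S(50), P2:S(50) | bus: none
[16] P0: load  L6 | P0:S(80), P1:I, P2:I | bus: BusRd
[17] P1: load  L2 | P0:S(2), P1:S(2), P2:I | bus: BusRd,Flush
[18] P2: load  L4 | P0:I, P1:I, P2:M(86) | bus: none

state = I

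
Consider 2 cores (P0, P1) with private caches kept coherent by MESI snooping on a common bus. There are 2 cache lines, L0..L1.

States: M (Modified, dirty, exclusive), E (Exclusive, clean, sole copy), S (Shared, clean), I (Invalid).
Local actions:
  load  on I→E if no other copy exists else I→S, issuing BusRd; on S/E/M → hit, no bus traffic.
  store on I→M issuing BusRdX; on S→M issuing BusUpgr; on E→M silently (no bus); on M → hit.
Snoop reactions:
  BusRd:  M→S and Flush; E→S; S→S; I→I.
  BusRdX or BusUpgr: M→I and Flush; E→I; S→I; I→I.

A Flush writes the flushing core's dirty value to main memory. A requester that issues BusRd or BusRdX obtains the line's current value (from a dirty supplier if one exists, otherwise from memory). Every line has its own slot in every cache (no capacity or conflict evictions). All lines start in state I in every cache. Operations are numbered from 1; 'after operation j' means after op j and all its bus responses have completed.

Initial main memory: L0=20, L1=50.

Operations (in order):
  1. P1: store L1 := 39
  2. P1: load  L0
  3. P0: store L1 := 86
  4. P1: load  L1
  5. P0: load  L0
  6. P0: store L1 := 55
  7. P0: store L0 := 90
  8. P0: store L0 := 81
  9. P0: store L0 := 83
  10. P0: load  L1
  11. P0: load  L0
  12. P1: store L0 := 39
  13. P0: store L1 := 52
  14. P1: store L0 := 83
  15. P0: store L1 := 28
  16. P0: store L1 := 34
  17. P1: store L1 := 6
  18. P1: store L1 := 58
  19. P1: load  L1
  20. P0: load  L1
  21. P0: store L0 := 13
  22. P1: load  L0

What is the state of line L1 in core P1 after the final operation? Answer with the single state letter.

[1] P1: store L1 := 39 | P0:I, P1:M(39) | bus: BusRdX
[2] P1: load  L0 | P0:I, P1:E(20) | bus: BusRd
[3] P0: store L1 := 86 | P0:M(86), P1:I | bus: BusRdX,Flush
[4] P1: load  L1 | P0:S(86), P1:S(86) | bus: BusRd,Flush
[5] P0: load  L0 | P0:S(20), P1:S(20) | bus: BusRd
[6] P0: store L1 := 55 | P0:M(55), P1:I | bus: BusUpgr
[7] P0: store L0 := 90 | P0:M(90), P1:I | bus: BusUpgr
[8] P0: store L0 := 81 | P0:M(81), P1:I | bus: none
[9] P0: store L0 := 83 | P0:M(83), P1:I | bus: none
[10] P0: load  L1 | P0:M(55), P1:I | bus: none
[11] P0: load  L0 | P0:M(83), P1:I | bus: none
[12] P1: store L0 := 39 | P0:I, P1:M(39) | bus: BusRdX,Flush
[13] P0: store L1 := 52 | P0:M(52), P1:I | bus: none
[14] P1: store L0 := 83 | P0:I, P1:M(83) | bus: none
[15] P0: store L1 := 28 | P0:M(28), P1:I | bus: none
[16] P0: store L1 := 34 | P0:M(34), P1:I | bus: none
[17] P1: store L1 := 6 | P0:I, P1:M(6) | bus: BusRdX,Flush
[18] P1: store L1 := 58 | P0:I, P1:M(58) | bus: none
[19] P1: load  L1 | P0:I, P1:M(58) | bus: none
[20] P0: load  L1 | P0:S(58), P1:S(58) | bus: BusRd,Flush
[21] P0: store L0 := 13 | P0:M(13), P1:I | bus: BusRdX,Flush
[22] P1: load  L0 | P0:S(13), P1:S(13) | bus: BusRd,Flush

state = S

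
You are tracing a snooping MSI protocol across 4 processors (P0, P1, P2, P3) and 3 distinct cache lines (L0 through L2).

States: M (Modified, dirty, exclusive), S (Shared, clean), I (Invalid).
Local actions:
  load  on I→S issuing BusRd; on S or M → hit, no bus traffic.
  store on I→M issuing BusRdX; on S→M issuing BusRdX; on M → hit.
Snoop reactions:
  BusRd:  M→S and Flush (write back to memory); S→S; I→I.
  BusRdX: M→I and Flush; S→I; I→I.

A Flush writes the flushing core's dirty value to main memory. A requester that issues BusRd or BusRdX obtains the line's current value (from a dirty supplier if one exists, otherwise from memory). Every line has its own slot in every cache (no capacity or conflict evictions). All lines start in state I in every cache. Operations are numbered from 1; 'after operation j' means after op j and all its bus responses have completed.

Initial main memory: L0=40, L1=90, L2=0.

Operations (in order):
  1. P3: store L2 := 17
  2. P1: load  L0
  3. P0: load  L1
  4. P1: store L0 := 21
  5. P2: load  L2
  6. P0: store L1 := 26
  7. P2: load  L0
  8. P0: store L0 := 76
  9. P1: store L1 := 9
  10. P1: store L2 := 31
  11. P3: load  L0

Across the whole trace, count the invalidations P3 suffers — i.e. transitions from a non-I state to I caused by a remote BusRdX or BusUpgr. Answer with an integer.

invalidations = 1

[1] P3: store L2 := 17 | P0:I, P1:I, P2:I, P3:M(17) | bus: BusRdX
[2] P1: load  L0 | P0:I, P1:S(40), P2:I, P3:I | bus: BusRd
[3] P0: load  L1 | P0:S(90), P1:I, P2:I, P3:I | bus: BusRd
[4] P1: store L0 := 21 | P0:I, P1:M(21), P2:I, P3:I | bus: BusRdX
[5] P2: load  L2 | P0:I, P1:I, P2:S(17), P3:S(17) | bus: BusRd,Flush
[6] P0: store L1 := 26 | P0:M(26), P1:I, P2:I, P3:I | bus: BusRdX
[7] P2: load  L0 | P0:I, P1:S(21), P2:S(21), P3:I | bus: BusRd,Flush
[8] P0: store L0 := 76 | P0:M(76), P1:I, P2:I, P3:I | bus: BusRdX
[9] P1: store L1 := 9 | P0:I, P1:M(9), P2:I, P3:I | bus: BusRdX,Flush
[10] P1: store L2 := 31 | P0:I, P1:M(31), P2:I, P3:I | bus: BusRdX
[11] P3: load  L0 | P0:S(76), P1:I, P2:I, P3:S(76) | bus: BusRd,Flush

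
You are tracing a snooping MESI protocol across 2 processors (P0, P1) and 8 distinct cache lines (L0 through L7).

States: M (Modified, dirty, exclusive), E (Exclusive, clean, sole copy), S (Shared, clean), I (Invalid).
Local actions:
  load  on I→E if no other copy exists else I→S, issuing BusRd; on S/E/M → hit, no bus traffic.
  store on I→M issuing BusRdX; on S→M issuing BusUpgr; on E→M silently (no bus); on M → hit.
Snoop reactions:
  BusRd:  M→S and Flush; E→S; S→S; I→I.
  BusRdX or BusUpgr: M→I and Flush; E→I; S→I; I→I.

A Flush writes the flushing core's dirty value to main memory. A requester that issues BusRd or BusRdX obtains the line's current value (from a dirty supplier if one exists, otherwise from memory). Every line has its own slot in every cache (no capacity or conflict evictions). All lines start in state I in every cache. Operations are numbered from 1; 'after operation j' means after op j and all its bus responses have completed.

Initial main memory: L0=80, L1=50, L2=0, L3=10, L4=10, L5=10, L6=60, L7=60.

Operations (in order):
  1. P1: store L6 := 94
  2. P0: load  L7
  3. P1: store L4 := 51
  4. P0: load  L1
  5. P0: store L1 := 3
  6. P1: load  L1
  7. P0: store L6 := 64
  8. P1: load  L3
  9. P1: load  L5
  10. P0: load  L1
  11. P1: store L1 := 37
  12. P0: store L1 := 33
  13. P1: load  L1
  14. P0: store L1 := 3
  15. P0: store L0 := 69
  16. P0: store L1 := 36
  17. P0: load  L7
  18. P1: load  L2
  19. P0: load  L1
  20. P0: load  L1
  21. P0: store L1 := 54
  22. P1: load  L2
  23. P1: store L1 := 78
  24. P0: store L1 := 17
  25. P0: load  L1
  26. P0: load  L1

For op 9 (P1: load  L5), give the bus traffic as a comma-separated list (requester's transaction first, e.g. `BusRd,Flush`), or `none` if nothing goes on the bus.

[1] P1: store L6 := 94 | P0:I, P1:M(94) | bus: BusRdX
[2] P0: load  L7 | P0:E(60), P1:I | bus: BusRd
[3] P1: store L4 := 51 | P0:I, P1:M(51) | bus: BusRdX
[4] P0: load  L1 | P0:E(50), P1:I | bus: BusRd
[5] P0: store L1 := 3 | P0:M(3), P1:I | bus: none
[6] P1: load  L1 | P0:S(3), P1:S(3) | bus: BusRd,Flush
[7] P0: store L6 := 64 | P0:M(64), P1:I | bus: BusRdX,Flush
[8] P1: load  L3 | P0:I, P1:E(10) | bus: BusRd
[9] P1: load  L5 | P0:I, P1:E(10) | bus: BusRd
[10] P0: load  L1 | P0:S(3), P1:S(3) | bus: none
[11] P1: store L1 := 37 | P0:I, P1:M(37) | bus: BusUpgr
[12] P0: store L1 := 33 | P0:M(33), P1:I | bus: BusRdX,Flush
[13] P1: load  L1 | P0:S(33), P1:S(33) | bus: BusRd,Flush
[14] P0: store L1 := 3 | P0:M(3), P1:I | bus: BusUpgr
[15] P0: store L0 := 69 | P0:M(69), P1:I | bus: BusRdX
[16] P0: store L1 := 36 | P0:M(36), P1:I | bus: none
[17] P0: load  L7 | P0:E(60), P1:I | bus: none
[18] P1: load  L2 | P0:I, P1:E(0) | bus: BusRd
[19] P0: load  L1 | P0:M(36), P1:I | bus: none
[20] P0: load  L1 | P0:M(36), P1:I | bus: none
[21] P0: store L1 := 54 | P0:M(54), P1:I | bus: none
[22] P1: load  L2 | P0:I, P1:E(0) | bus: none
[23] P1: store L1 := 78 | P0:I, P1:M(78) | bus: BusRdX,Flush
[24] P0: store L1 := 17 | P0:M(17), P1:I | bus: BusRdX,Flush
[25] P0: load  L1 | P0:M(17), P1:I | bus: none
[26] P0: load  L1 | P0:M(17), P1:I | bus: none

bus = BusRd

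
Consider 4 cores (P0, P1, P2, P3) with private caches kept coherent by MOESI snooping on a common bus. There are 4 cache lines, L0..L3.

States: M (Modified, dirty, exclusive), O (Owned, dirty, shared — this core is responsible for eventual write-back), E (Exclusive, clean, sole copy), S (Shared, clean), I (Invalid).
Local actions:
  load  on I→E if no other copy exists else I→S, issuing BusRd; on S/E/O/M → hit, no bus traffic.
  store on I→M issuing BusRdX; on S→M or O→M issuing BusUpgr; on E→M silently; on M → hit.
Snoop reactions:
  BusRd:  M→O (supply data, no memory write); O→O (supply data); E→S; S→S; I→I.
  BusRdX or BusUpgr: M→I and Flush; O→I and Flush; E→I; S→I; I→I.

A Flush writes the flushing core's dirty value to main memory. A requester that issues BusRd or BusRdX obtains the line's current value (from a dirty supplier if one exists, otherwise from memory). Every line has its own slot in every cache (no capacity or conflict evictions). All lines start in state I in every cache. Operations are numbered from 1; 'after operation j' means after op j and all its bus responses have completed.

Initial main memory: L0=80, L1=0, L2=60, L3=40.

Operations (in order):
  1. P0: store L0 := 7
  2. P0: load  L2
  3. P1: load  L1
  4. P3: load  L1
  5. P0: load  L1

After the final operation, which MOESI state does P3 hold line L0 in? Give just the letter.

state = I

  op1 P0: store L0 := 7 → M/I/I/I on L0; bus BusRdX; mem=80
  op2 P0: load  L2 → E/I/I/I on L2; bus BusRd; mem=60
  op3 P1: load  L1 → I/E/I/I on L1; bus BusRd; mem=0
  op4 P3: load  L1 → I/S/I/S on L1; bus BusRd; mem=0
  op5 P0: load  L1 → S/S/I/S on L1; bus BusRd; mem=0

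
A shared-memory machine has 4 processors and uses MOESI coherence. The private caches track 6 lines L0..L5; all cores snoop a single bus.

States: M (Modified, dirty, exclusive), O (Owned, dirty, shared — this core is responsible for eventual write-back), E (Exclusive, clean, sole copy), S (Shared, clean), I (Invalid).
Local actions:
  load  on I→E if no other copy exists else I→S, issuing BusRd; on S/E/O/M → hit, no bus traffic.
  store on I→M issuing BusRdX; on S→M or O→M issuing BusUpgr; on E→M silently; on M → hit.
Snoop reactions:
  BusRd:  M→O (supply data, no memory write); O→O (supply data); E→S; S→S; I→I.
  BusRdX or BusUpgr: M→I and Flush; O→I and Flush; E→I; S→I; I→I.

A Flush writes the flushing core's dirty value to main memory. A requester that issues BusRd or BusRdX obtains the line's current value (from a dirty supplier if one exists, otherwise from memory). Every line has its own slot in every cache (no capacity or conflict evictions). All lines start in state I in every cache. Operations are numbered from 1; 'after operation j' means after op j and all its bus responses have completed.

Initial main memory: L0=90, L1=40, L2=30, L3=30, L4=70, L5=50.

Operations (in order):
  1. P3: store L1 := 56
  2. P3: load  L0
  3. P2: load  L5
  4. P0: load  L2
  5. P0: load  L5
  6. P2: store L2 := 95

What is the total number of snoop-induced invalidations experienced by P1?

invalidations = 0

1. P3: store L1 := 56  bus=[BusRdX]  L1: P0=I P1=I P2=I P3=M  mem[L1]=40
2. P3: load  L0  bus=[BusRd]  L0: P0=I P1=I P2=I P3=E  mem[L0]=90
3. P2: load  L5  bus=[BusRd]  L5: P0=I P1=I P2=E P3=I  mem[L5]=50
4. P0: load  L2  bus=[BusRd]  L2: P0=E P1=I P2=I P3=I  mem[L2]=30
5. P0: load  L5  bus=[BusRd]  L5: P0=S P1=I P2=S P3=I  mem[L5]=50
6. P2: store L2 := 95  bus=[BusRdX]  L2: P0=I P1=I P2=M P3=I  mem[L2]=30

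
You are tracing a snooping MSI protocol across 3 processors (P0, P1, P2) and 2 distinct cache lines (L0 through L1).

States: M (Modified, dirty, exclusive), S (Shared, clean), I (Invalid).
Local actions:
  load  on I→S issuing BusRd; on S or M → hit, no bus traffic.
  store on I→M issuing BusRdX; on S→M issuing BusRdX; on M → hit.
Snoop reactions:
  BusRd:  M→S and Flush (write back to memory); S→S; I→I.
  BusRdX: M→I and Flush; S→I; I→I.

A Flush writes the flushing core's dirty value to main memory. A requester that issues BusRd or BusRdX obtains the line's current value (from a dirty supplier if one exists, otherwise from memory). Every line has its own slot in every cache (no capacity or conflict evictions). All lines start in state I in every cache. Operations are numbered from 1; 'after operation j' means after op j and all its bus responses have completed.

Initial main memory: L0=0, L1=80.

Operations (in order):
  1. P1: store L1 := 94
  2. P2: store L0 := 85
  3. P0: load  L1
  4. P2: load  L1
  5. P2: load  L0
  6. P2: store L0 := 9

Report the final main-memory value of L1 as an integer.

  op1 P1: store L1 := 94 → I/M/I on L1; bus BusRdX; mem=80
  op2 P2: store L0 := 85 → I/I/M on L0; bus BusRdX; mem=0
  op3 P0: load  L1 → S/S/I on L1; bus BusRd Flush; mem=94
  op4 P2: load  L1 → S/S/S on L1; bus BusRd; mem=94
  op5 P2: load  L0 → I/I/M on L0; bus (none); mem=0
  op6 P2: store L0 := 9 → I/I/M on L0; bus (none); mem=0

memory[L1] = 94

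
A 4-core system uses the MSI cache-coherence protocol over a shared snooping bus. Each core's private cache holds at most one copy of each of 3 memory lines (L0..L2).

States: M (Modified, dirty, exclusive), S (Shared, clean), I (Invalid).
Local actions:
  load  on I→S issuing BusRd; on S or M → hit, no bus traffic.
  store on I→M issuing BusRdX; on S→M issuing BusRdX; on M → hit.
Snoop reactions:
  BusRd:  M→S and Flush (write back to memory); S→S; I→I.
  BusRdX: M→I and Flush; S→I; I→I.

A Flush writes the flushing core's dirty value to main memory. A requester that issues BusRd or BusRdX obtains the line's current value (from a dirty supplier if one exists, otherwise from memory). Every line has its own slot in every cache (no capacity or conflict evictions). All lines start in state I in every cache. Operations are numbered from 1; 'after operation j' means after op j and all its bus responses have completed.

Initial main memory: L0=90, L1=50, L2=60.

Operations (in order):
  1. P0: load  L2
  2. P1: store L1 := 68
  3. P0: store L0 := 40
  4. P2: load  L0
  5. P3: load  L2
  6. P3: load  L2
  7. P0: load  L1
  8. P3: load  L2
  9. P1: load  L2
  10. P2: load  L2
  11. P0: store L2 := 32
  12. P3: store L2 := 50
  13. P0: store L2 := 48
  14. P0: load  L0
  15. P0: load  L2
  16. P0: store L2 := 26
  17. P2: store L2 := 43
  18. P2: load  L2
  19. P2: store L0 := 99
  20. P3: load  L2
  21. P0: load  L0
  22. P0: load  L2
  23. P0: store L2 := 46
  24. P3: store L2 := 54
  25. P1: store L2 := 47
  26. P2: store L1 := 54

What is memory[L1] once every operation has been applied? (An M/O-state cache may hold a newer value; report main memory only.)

  op1 P0: load  L2 → S/I/I/I on L2; bus BusRd; mem=60
  op2 P1: store L1 := 68 → I/M/I/I on L1; bus BusRdX; mem=50
  op3 P0: store L0 := 40 → M/I/I/I on L0; bus BusRdX; mem=90
  op4 P2: load  L0 → S/I/S/I on L0; bus BusRd Flush; mem=40
  op5 P3: load  L2 → S/I/I/S on L2; bus BusRd; mem=60
  op6 P3: load  L2 → S/I/I/S on L2; bus (none); mem=60
  op7 P0: load  L1 → S/S/I/I on L1; bus BusRd Flush; mem=68
  op8 P3: load  L2 → S/I/I/S on L2; bus (none); mem=60
  op9 P1: load  L2 → S/S/I/S on L2; bus BusRd; mem=60
  op10 P2: load  L2 → S/S/S/S on L2; bus BusRd; mem=60
  op11 P0: store L2 := 32 → M/I/I/I on L2; bus BusRdX; mem=60
  op12 P3: store L2 := 50 → I/I/I/M on L2; bus BusRdX Flush; mem=32
  op13 P0: store L2 := 48 → M/I/I/I on L2; bus BusRdX Flush; mem=50
  op14 P0: load  L0 → S/I/S/I on L0; bus (none); mem=40
  op15 P0: load  L2 → M/I/I/I on L2; bus (none); mem=50
  op16 P0: store L2 := 26 → M/I/I/I on L2; bus (none); mem=50
  op17 P2: store L2 := 43 → I/I/M/I on L2; bus BusRdX Flush; mem=26
  op18 P2: load  L2 → I/I/M/I on L2; bus (none); mem=26
  op19 P2: store L0 := 99 → I/I/M/I on L0; bus BusRdX; mem=40
  op20 P3: load  L2 → I/I/S/S on L2; bus BusRd Flush; mem=43
  op21 P0: load  L0 → S/I/S/I on L0; bus BusRd Flush; mem=99
  op22 P0: load  L2 → S/I/S/S on L2; bus BusRd; mem=43
  op23 P0: store L2 := 46 → M/I/I/I on L2; bus BusRdX; mem=43
  op24 P3: store L2 := 54 → I/I/I/M on L2; bus BusRdX Flush; mem=46
  op25 P1: store L2 := 47 → I/M/I/I on L2; bus BusRdX Flush; mem=54
  op26 P2: store L1 := 54 → I/I/M/I on L1; bus BusRdX; mem=68

memory[L1] = 68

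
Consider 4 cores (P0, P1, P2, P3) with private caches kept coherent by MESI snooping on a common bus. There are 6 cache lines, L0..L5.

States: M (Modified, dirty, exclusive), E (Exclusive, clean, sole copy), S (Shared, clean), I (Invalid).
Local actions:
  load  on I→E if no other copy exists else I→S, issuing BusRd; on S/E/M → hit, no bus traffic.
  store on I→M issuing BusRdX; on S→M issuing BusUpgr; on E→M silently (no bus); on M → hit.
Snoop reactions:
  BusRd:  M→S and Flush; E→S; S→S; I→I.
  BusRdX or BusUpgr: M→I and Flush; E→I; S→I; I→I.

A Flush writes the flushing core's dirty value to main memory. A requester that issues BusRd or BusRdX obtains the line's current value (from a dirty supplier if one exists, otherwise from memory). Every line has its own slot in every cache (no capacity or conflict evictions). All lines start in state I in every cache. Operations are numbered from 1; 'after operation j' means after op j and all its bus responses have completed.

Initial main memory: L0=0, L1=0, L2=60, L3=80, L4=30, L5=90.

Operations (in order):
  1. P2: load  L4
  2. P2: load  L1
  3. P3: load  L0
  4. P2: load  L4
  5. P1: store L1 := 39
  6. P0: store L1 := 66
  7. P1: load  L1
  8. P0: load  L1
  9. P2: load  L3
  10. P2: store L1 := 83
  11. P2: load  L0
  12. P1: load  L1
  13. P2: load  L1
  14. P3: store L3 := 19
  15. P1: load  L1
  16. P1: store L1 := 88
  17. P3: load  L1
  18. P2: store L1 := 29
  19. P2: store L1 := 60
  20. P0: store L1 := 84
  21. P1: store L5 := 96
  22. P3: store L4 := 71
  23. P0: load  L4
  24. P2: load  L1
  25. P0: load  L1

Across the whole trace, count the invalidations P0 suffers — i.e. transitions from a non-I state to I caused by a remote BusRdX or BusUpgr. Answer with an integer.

invalidations = 1

  op1 P2: load  L4 → I/I/E/I on L4; bus BusRd; mem=30
  op2 P2: load  L1 → I/I/E/I on L1; bus BusRd; mem=0
  op3 P3: load  L0 → I/I/I/E on L0; bus BusRd; mem=0
  op4 P2: load  L4 → I/I/E/I on L4; bus (none); mem=30
  op5 P1: store L1 := 39 → I/M/I/I on L1; bus BusRdX; mem=0
  op6 P0: store L1 := 66 → M/I/I/I on L1; bus BusRdX Flush; mem=39
  op7 P1: load  L1 → S/S/I/I on L1; bus BusRd Flush; mem=66
  op8 P0: load  L1 → S/S/I/I on L1; bus (none); mem=66
  op9 P2: load  L3 → I/I/E/I on L3; bus BusRd; mem=80
  op10 P2: store L1 := 83 → I/I/M/I on L1; bus BusRdX; mem=66
  op11 P2: load  L0 → I/I/S/S on L0; bus BusRd; mem=0
  op12 P1: load  L1 → I/S/S/I on L1; bus BusRd Flush; mem=83
  op13 P2: load  L1 → I/S/S/I on L1; bus (none); mem=83
  op14 P3: store L3 := 19 → I/I/I/M on L3; bus BusRdX; mem=80
  op15 P1: load  L1 → I/S/S/I on L1; bus (none); mem=83
  op16 P1: store L1 := 88 → I/M/I/I on L1; bus BusUpgr; mem=83
  op17 P3: load  L1 → I/S/I/S on L1; bus BusRd Flush; mem=88
  op18 P2: store L1 := 29 → I/I/M/I on L1; bus BusRdX; mem=88
  op19 P2: store L1 := 60 → I/I/M/I on L1; bus (none); mem=88
  op20 P0: store L1 := 84 → M/I/I/I on L1; bus BusRdX Flush; mem=60
  op21 P1: store L5 := 96 → I/M/I/I on L5; bus BusRdX; mem=90
  op22 P3: store L4 := 71 → I/I/I/M on L4; bus BusRdX; mem=30
  op23 P0: load  L4 → S/I/I/S on L4; bus BusRd Flush; mem=71
  op24 P2: load  L1 → S/I/S/I on L1; bus BusRd Flush; mem=84
  op25 P0: load  L1 → S/I/S/I on L1; bus (none); mem=84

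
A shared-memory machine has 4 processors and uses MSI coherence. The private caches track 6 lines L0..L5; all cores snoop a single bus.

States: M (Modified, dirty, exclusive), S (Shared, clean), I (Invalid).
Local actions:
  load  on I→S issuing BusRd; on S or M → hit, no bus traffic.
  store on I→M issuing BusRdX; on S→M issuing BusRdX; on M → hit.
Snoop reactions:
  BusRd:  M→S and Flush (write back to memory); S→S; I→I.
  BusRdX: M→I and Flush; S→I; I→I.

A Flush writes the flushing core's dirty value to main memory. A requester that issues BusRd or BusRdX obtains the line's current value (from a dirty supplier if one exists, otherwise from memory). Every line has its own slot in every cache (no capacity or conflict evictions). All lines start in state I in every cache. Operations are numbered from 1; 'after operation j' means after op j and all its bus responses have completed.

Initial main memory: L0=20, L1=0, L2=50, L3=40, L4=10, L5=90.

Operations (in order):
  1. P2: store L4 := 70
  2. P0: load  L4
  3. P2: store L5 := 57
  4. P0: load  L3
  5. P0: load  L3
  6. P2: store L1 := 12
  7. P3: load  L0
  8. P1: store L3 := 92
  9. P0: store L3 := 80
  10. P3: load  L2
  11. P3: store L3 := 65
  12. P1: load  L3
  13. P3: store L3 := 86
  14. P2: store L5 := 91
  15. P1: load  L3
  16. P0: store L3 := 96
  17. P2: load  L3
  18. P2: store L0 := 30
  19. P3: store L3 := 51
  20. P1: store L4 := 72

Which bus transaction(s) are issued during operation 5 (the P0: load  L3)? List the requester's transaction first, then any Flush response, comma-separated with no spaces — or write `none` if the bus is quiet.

bus = none

  op1 P2: store L4 := 70 → I/I/M/I on L4; bus BusRdX; mem=10
  op2 P0: load  L4 → S/I/S/I on L4; bus BusRd Flush; mem=70
  op3 P2: store L5 := 57 → I/I/M/I on L5; bus BusRdX; mem=90
  op4 P0: load  L3 → S/I/I/I on L3; bus BusRd; mem=40
  op5 P0: load  L3 → S/I/I/I on L3; bus (none); mem=40
  op6 P2: store L1 := 12 → I/I/M/I on L1; bus BusRdX; mem=0
  op7 P3: load  L0 → I/I/I/S on L0; bus BusRd; mem=20
  op8 P1: store L3 := 92 → I/M/I/I on L3; bus BusRdX; mem=40
  op9 P0: store L3 := 80 → M/I/I/I on L3; bus BusRdX Flush; mem=92
  op10 P3: load  L2 → I/I/I/S on L2; bus BusRd; mem=50
  op11 P3: store L3 := 65 → I/I/I/M on L3; bus BusRdX Flush; mem=80
  op12 P1: load  L3 → I/S/I/S on L3; bus BusRd Flush; mem=65
  op13 P3: store L3 := 86 → I/I/I/M on L3; bus BusRdX; mem=65
  op14 P2: store L5 := 91 → I/I/M/I on L5; bus (none); mem=90
  op15 P1: load  L3 → I/S/I/S on L3; bus BusRd Flush; mem=86
  op16 P0: store L3 := 96 → M/I/I/I on L3; bus BusRdX; mem=86
  op17 P2: load  L3 → S/I/S/I on L3; bus BusRd Flush; mem=96
  op18 P2: store L0 := 30 → I/I/M/I on L0; bus BusRdX; mem=20
  op19 P3: store L3 := 51 → I/I/I/M on L3; bus BusRdX; mem=96
  op20 P1: store L4 := 72 → I/M/I/I on L4; bus BusRdX; mem=70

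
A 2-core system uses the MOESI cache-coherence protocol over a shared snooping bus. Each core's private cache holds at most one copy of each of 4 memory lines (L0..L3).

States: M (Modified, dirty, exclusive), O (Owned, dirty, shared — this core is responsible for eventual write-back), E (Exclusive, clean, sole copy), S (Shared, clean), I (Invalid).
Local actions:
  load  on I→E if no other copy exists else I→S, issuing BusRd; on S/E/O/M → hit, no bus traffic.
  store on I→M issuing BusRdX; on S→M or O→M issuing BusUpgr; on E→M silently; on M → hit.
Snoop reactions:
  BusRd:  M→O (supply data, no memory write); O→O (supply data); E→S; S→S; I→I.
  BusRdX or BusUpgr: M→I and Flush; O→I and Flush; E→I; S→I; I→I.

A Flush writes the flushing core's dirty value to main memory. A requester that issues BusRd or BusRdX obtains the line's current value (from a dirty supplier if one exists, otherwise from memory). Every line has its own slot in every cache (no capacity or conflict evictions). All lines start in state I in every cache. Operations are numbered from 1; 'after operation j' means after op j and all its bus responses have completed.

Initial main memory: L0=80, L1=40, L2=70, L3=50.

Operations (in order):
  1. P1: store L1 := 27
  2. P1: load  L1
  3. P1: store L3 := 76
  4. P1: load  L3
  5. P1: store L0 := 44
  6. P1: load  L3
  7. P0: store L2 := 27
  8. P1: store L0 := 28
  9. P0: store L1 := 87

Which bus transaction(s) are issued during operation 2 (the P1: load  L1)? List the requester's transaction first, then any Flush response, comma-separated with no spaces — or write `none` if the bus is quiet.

bus = none

step 1: P1: store L1 := 27  ⟶  IM  (L1)  txn=BusRdX  M[L1]=40
step 2: P1: load  L1  ⟶  IM  (L1)  txn=∅  M[L1]=40
step 3: P1: store L3 := 76  ⟶  IM  (L3)  txn=BusRdX  M[L3]=50
step 4: P1: load  L3  ⟶  IM  (L3)  txn=∅  M[L3]=50
step 5: P1: store L0 := 44  ⟶  IM  (L0)  txn=BusRdX  M[L0]=80
step 6: P1: load  L3  ⟶  IM  (L3)  txn=∅  M[L3]=50
step 7: P0: store L2 := 27  ⟶  MI  (L2)  txn=BusRdX  M[L2]=70
step 8: P1: store L0 := 28  ⟶  IM  (L0)  txn=∅  M[L0]=80
step 9: P0: store L1 := 87  ⟶  MI  (L1)  txn=BusRdX+Flush  M[L1]=27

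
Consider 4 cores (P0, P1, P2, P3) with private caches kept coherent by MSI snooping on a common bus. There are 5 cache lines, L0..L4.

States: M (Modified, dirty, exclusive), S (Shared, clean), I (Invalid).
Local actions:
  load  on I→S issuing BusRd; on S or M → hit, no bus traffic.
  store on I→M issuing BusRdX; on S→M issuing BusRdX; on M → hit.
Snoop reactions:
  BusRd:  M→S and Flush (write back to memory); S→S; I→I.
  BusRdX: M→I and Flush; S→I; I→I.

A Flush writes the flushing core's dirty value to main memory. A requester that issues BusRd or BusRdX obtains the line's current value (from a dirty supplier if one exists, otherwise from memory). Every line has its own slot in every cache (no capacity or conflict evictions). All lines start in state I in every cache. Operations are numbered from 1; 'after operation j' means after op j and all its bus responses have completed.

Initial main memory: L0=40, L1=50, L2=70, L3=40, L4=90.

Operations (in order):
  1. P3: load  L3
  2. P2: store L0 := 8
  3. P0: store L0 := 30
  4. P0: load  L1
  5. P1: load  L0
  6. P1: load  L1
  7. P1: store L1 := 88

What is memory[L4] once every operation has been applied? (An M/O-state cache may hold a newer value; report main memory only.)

memory[L4] = 90

step 1: P3: load  L3  ⟶  IIIS  (L3)  txn=BusRd  M[L3]=40
step 2: P2: store L0 := 8  ⟶  IIMI  (L0)  txn=BusRdX  M[L0]=40
step 3: P0: store L0 := 30  ⟶  MIII  (L0)  txn=BusRdX+Flush  M[L0]=8
step 4: P0: load  L1  ⟶  SIII  (L1)  txn=BusRd  M[L1]=50
step 5: P1: load  L0  ⟶  SSII  (L0)  txn=BusRd+Flush  M[L0]=30
step 6: P1: load  L1  ⟶  SSII  (L1)  txn=BusRd  M[L1]=50
step 7: P1: store L1 := 88  ⟶  IMII  (L1)  txn=BusRdX  M[L1]=50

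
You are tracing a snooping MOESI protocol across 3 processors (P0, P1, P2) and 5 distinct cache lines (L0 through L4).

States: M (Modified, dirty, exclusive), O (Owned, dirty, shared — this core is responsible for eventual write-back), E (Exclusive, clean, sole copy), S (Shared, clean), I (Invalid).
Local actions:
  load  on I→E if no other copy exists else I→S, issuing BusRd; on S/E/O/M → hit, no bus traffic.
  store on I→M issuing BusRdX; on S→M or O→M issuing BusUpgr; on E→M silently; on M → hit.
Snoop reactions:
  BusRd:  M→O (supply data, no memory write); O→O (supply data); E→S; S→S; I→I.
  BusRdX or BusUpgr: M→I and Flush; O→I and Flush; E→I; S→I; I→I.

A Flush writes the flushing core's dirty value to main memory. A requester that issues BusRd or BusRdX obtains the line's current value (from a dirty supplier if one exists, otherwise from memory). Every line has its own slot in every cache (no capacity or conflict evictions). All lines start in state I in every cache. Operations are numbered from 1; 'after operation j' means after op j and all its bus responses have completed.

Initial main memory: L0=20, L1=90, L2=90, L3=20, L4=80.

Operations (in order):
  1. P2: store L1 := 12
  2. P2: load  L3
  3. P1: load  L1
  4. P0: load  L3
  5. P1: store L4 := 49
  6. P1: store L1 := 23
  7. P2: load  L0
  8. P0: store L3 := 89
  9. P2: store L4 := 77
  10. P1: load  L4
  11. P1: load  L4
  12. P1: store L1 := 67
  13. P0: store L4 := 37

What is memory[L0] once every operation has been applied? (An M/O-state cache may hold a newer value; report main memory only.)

  op1 P2: store L1 := 12 → I/I/M on L1; bus BusRdX; mem=90
  op2 P2: load  L3 → I/I/E on L3; bus BusRd; mem=20
  op3 P1: load  L1 → I/S/O on L1; bus BusRd; mem=90
  op4 P0: load  L3 → S/I/S on L3; bus BusRd; mem=20
  op5 P1: store L4 := 49 → I/M/I on L4; bus BusRdX; mem=80
  op6 P1: store L1 := 23 → I/M/I on L1; bus BusUpgr Flush; mem=12
  op7 P2: load  L0 → I/I/E on L0; bus BusRd; mem=20
  op8 P0: store L3 := 89 → M/I/I on L3; bus BusUpgr; mem=20
  op9 P2: store L4 := 77 → I/I/M on L4; bus BusRdX Flush; mem=49
  op10 P1: load  L4 → I/S/O on L4; bus BusRd; mem=49
  op11 P1: load  L4 → I/S/O on L4; bus (none); mem=49
  op12 P1: store L1 := 67 → I/M/I on L1; bus (none); mem=12
  op13 P0: store L4 := 37 → M/I/I on L4; bus BusRdX Flush; mem=77

memory[L0] = 20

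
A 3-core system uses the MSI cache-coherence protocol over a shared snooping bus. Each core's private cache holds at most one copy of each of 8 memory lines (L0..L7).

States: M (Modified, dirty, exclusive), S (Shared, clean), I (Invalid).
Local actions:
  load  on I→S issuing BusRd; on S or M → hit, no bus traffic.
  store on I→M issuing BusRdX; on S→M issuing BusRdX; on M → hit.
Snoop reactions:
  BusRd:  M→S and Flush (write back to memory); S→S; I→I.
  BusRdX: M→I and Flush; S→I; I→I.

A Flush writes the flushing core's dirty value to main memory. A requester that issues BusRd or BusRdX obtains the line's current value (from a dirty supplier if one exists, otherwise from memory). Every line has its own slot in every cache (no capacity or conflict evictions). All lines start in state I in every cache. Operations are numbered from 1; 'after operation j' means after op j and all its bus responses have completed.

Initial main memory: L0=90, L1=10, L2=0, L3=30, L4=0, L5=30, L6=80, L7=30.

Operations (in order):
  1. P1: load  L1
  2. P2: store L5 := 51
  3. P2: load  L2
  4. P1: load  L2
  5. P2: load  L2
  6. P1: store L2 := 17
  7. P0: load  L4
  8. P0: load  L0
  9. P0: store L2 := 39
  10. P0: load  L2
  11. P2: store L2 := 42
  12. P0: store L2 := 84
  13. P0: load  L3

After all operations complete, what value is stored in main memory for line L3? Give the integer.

memory[L3] = 30

step 1: P1: load  L1  ⟶  ISI  (L1)  txn=BusRd  M[L1]=10
step 2: P2: store L5 := 51  ⟶  IIM  (L5)  txn=BusRdX  M[L5]=30
step 3: P2: load  L2  ⟶  IIS  (L2)  txn=BusRd  M[L2]=0
step 4: P1: load  L2  ⟶  ISS  (L2)  txn=BusRd  M[L2]=0
step 5: P2: load  L2  ⟶  ISS  (L2)  txn=∅  M[L2]=0
step 6: P1: store L2 := 17  ⟶  IMI  (L2)  txn=BusRdX  M[L2]=0
step 7: P0: load  L4  ⟶  SII  (L4)  txn=BusRd  M[L4]=0
step 8: P0: load  L0  ⟶  SII  (L0)  txn=BusRd  M[L0]=90
step 9: P0: store L2 := 39  ⟶  MII  (L2)  txn=BusRdX+Flush  M[L2]=17
step 10: P0: load  L2  ⟶  MII  (L2)  txn=∅  M[L2]=17
step 11: P2: store L2 := 42  ⟶  IIM  (L2)  txn=BusRdX+Flush  M[L2]=39
step 12: P0: store L2 := 84  ⟶  MII  (L2)  txn=BusRdX+Flush  M[L2]=42
step 13: P0: load  L3  ⟶  SII  (L3)  txn=BusRd  M[L3]=30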